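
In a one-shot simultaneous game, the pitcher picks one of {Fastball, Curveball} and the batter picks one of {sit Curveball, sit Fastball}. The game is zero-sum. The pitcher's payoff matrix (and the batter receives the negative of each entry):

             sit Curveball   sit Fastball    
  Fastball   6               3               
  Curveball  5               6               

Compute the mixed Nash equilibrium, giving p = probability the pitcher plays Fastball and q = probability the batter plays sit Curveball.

For the batter to be willing to mix, the batter must be indifferent between sit Curveball and sit Fastball, which pins down the pitcher's mix.
  the batter's payoff to sit Curveball: p·(-6) + (1−p)·(-5) = -p - 5
  the batter's payoff to sit Fastball: p·(-3) + (1−p)·(-6) = 3p - 6
  -p - 5 = 3p - 6  ⇒  -4p = -1  ⇒  p = 1/4.
For the pitcher to be willing to mix, the pitcher must be indifferent between Fastball and Curveball, which pins down the batter's mix.
  the pitcher's expected payoff from Fastball: q·6 + (1−q)·3 = 3q + 3
  the pitcher's expected payoff from Curveball: q·5 + (1−q)·6 = -q + 6
  3q + 3 = -q + 6  ⇒  4q = 3  ⇒  q = 3/4.

p = 1/4, q = 3/4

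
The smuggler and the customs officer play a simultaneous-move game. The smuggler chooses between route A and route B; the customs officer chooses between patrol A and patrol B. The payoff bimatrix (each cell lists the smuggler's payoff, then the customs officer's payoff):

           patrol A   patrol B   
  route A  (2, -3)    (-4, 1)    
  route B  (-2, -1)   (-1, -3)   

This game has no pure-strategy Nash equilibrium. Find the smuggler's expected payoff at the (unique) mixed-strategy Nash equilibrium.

In a mixed equilibrium the smuggler is indifferent between route A and route B; this condition fixes q.
  the smuggler's payoff to route A: q·2 + (1−q)·(-4) = 6q - 4
  the smuggler's payoff to route B: q·(-2) + (1−q)·(-1) = -q - 1
  6q - 4 = -q - 1  ⇒  7q = 3  ⇒  q = 3/7.
At equilibrium the smuggler is indifferent across rows, so the smuggler's payoff equals the payoff from route A: (3/7)·2 + (4/7)·(-4) = -10/7.

-10/7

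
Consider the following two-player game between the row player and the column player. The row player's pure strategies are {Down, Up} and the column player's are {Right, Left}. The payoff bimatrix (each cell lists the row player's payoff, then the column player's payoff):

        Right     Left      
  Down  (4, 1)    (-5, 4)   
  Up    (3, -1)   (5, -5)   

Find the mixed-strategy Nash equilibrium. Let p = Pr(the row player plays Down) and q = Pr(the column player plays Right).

Set the column player's expected payoff from Right equal to that from Left:
  the column player's payoff to Right: p·1 + (1−p)·(-1) = 2p - 1
  the column player's payoff to Left: p·4 + (1−p)·(-5) = 9p - 5
  2p - 1 = 9p - 5  ⇒  -7p = -4  ⇒  p = 4/7.
For the row player to be willing to mix, the row player must be indifferent between Down and Up, which pins down the column player's mix.
  the row player's expected payoff from Down: q·4 + (1−q)·(-5) = 9q - 5
  the row player's expected payoff from Up: q·3 + (1−q)·5 = -2q + 5
  9q - 5 = -2q + 5  ⇒  11q = 10  ⇒  q = 10/11.

p = 4/7, q = 10/11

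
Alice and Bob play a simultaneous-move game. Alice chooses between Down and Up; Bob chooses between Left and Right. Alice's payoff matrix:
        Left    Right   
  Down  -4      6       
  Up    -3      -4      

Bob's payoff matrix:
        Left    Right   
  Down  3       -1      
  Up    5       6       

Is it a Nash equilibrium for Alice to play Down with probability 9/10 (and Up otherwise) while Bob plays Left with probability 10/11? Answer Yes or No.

No

Given Alice's mix p = 9/10, Bob's payoff from Left is 16/5 but from Right is -3/10. Bob strictly prefers Left, so Bob would not mix.
So the proposed profile is not a Nash equilibrium.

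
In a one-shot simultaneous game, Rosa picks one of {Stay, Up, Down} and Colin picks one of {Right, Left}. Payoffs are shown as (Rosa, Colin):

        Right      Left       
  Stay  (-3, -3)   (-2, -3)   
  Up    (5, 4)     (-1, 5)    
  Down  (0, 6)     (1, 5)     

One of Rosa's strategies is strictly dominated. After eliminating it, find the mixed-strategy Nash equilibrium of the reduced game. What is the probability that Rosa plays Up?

p = 1/2

Rosa's strategy Stay is strictly dominated by Down: 0 > -3 and 1 > -2. Eliminate Stay.
For Colin to be willing to mix, Colin must be indifferent between Right and Left, which pins down Rosa's mix.
  Colin's expected payoff from Right: p·4 + (1−p)·6 = -2p + 6
  Colin's expected payoff from Left: p·5 + (1−p)·5 = 5
  -2p + 6 = 5  ⇒  -2p = -1  ⇒  p = 1/2.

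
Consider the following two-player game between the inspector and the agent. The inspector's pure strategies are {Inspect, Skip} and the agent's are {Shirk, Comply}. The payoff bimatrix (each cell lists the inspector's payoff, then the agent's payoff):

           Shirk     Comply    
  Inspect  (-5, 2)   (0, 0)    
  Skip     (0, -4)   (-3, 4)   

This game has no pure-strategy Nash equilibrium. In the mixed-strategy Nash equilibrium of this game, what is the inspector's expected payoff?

The agent's mix must leave the inspector indifferent between Inspect and Skip.
  the inspector's expected payoff from Inspect: q·(-5) + (1−q)·0 = -5q
  the inspector's expected payoff from Skip: q·0 + (1−q)·(-3) = 3q - 3
  -5q = 3q - 3  ⇒  -8q = -3  ⇒  q = 3/8.
At equilibrium the inspector is indifferent across rows, so the inspector's payoff equals the payoff from Inspect: (3/8)·(-5) + (5/8)·0 = -15/8.

-15/8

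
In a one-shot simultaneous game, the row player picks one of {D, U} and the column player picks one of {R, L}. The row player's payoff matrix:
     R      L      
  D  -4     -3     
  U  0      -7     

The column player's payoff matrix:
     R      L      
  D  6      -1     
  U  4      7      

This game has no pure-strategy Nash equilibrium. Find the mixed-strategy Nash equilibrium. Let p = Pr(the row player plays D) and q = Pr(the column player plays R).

The column player's indifference between R and L determines the row player's mixing probability p:
  the column player's expected payoff from R: p·6 + (1−p)·4 = 2p + 4
  the column player's expected payoff from L: p·(-1) + (1−p)·7 = -8p + 7
  2p + 4 = -8p + 7  ⇒  10p = 3  ⇒  p = 3/10.
For the row player to be willing to mix, the row player must be indifferent between D and U, which pins down the column player's mix.
  the row player's expected payoff from D: q·(-4) + (1−q)·(-3) = -q - 3
  the row player's expected payoff from U: q·0 + (1−q)·(-7) = 7q - 7
  -q - 3 = 7q - 7  ⇒  -8q = -4  ⇒  q = 1/2.

p = 3/10, q = 1/2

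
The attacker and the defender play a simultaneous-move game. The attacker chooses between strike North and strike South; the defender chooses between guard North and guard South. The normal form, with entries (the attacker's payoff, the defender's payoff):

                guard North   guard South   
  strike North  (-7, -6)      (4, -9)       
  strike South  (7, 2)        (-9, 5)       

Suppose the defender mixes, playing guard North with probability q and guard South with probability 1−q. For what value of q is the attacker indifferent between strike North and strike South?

For the attacker to be willing to mix, the attacker must be indifferent between strike North and strike South, which pins down the defender's mix.
  the attacker's payoff to strike North: q·(-7) + (1−q)·4 = -11q + 4
  the attacker's payoff to strike South: q·7 + (1−q)·(-9) = 16q - 9
  -11q + 4 = 16q - 9  ⇒  -27q = -13  ⇒  q = 13/27.

q = 13/27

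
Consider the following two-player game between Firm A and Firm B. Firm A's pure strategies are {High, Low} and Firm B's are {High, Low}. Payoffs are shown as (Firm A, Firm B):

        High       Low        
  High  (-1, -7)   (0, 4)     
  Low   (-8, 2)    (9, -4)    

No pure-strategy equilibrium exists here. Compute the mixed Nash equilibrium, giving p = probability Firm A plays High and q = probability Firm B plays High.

Firm B's indifference between High and Low determines Firm A's mixing probability p:
  Firm B's payoff to High: p·(-7) + (1−p)·2 = -9p + 2
  Firm B's payoff to Low: p·4 + (1−p)·(-4) = 8p - 4
  -9p + 2 = 8p - 4  ⇒  -17p = -6  ⇒  p = 6/17.
Set Firm A's expected payoff from High equal to that from Low:
  Firm A's payoff from High: q·(-1) + (1−q)·0 = -q
  Firm A's payoff from Low: q·(-8) + (1−q)·9 = -17q + 9
  -q = -17q + 9  ⇒  16q = 9  ⇒  q = 9/16.

p = 6/17, q = 9/16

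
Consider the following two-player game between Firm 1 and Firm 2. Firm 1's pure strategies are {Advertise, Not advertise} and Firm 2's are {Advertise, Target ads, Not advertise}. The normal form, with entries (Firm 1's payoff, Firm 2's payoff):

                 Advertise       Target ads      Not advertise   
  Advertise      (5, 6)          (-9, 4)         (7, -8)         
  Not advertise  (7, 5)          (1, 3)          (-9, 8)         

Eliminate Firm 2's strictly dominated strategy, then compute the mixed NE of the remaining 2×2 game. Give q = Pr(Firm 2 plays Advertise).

q = 8/9

Firm 2's strategy Target ads is strictly dominated by Advertise: 6 > 4 and 5 > 3. Eliminate Target ads.
Set Firm 1's expected payoff from Advertise equal to that from Not advertise:
  Firm 1's expected payoff from Advertise: q·5 + (1−q)·7 = -2q + 7
  Firm 1's expected payoff from Not advertise: q·7 + (1−q)·(-9) = 16q - 9
  -2q + 7 = 16q - 9  ⇒  -18q = -16  ⇒  q = 8/9.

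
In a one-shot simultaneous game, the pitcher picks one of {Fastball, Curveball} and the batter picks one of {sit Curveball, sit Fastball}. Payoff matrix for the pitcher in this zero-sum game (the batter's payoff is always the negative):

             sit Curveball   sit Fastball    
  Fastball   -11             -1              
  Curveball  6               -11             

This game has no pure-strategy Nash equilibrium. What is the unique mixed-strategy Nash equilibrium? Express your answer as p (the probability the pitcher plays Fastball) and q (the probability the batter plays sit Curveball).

The pitcher's mix must leave the batter indifferent between sit Curveball and sit Fastball.
  the batter's payoff from sit Curveball: p·11 + (1−p)·(-6) = 17p - 6
  the batter's payoff from sit Fastball: p·1 + (1−p)·11 = -10p + 11
  17p - 6 = -10p + 11  ⇒  27p = 17  ⇒  p = 17/27.
The pitcher's indifference between Fastball and Curveball determines the batter's mixing probability q:
  the pitcher's expected payoff from Fastball: q·(-11) + (1−q)·(-1) = -10q - 1
  the pitcher's expected payoff from Curveball: q·6 + (1−q)·(-11) = 17q - 11
  -10q - 1 = 17q - 11  ⇒  -27q = -10  ⇒  q = 10/27.

p = 17/27, q = 10/27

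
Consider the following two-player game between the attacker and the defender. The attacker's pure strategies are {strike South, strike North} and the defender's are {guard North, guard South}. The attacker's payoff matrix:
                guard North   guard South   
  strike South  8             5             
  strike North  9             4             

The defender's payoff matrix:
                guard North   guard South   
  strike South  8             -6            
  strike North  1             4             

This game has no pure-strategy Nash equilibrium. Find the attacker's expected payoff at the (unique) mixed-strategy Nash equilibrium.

13/2

The attacker's indifference between strike South and strike North determines the defender's mixing probability q:
  the attacker's payoff from strike South: q·8 + (1−q)·5 = 3q + 5
  the attacker's payoff from strike North: q·9 + (1−q)·4 = 5q + 4
  3q + 5 = 5q + 4  ⇒  -2q = -1  ⇒  q = 1/2.
At equilibrium the attacker is indifferent across rows, so the attacker's payoff equals the payoff from strike South: (1/2)·8 + (1/2)·5 = 13/2.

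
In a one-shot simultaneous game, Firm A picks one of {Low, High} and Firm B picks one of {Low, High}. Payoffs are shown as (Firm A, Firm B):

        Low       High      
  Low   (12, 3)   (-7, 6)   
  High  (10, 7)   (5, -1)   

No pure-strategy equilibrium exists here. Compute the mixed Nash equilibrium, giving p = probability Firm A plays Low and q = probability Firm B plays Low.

p = 8/11, q = 6/7

Firm B's indifference between Low and High determines Firm A's mixing probability p:
  Firm B's payoff to Low: p·3 + (1−p)·7 = -4p + 7
  Firm B's payoff to High: p·6 + (1−p)·(-1) = 7p - 1
  -4p + 7 = 7p - 1  ⇒  -11p = -8  ⇒  p = 8/11.
Firm B's mix must leave Firm A indifferent between Low and High.
  Firm A's expected payoff from Low: q·12 + (1−q)·(-7) = 19q - 7
  Firm A's expected payoff from High: q·10 + (1−q)·5 = 5q + 5
  19q - 7 = 5q + 5  ⇒  14q = 12  ⇒  q = 6/7.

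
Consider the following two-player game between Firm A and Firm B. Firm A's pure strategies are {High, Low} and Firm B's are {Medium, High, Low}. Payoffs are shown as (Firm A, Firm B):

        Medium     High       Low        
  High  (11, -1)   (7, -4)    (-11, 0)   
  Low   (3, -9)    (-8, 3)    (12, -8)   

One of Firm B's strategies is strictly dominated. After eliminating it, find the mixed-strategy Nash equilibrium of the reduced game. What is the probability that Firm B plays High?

Firm B's strategy Medium is strictly dominated by Low: 0 > -1 and -8 > -9. Eliminate Medium.
Set Firm A's expected payoff from High equal to that from Low:
  Firm A's payoff to High: q·7 + (1−q)·(-11) = 18q - 11
  Firm A's payoff to Low: q·(-8) + (1−q)·12 = -20q + 12
  18q - 11 = -20q + 12  ⇒  38q = 23  ⇒  q = 23/38.

q = 23/38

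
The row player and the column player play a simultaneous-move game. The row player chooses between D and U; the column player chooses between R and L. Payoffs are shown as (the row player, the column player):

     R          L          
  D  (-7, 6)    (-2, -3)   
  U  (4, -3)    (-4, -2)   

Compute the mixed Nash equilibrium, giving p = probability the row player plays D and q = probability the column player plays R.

For the column player to be willing to mix, the column player must be indifferent between R and L, which pins down the row player's mix.
  the column player's payoff from R: p·6 + (1−p)·(-3) = 9p - 3
  the column player's payoff from L: p·(-3) + (1−p)·(-2) = -p - 2
  9p - 3 = -p - 2  ⇒  10p = 1  ⇒  p = 1/10.
The row player's indifference between D and U determines the column player's mixing probability q:
  the row player's payoff to D: q·(-7) + (1−q)·(-2) = -5q - 2
  the row player's payoff to U: q·4 + (1−q)·(-4) = 8q - 4
  -5q - 2 = 8q - 4  ⇒  -13q = -2  ⇒  q = 2/13.

p = 1/10, q = 2/13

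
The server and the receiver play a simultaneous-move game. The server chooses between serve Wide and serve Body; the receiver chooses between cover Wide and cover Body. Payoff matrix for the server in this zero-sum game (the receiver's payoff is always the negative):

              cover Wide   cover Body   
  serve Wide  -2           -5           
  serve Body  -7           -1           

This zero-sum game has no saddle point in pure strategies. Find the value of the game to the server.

Set the server's expected payoff from serve Wide equal to that from serve Body:
  the server's payoff from serve Wide: q·(-2) + (1−q)·(-5) = 3q - 5
  the server's payoff from serve Body: q·(-7) + (1−q)·(-1) = -6q - 1
  3q - 5 = -6q - 1  ⇒  9q = 4  ⇒  q = 4/9.
The value is the server's expected payoff against this mix (using serve Wide): (4/9)·(-2) + (5/9)·(-5) = -11/3.

v = -11/3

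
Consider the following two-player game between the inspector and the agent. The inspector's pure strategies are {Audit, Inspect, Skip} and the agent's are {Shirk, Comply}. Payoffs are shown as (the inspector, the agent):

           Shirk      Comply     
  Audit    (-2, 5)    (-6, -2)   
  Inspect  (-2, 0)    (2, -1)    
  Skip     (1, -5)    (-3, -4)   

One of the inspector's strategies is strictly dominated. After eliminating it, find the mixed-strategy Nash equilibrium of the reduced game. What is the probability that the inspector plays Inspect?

p = 1/2

The inspector's strategy Audit is strictly dominated by Skip: 1 > -2 and -3 > -6. Eliminate Audit.
Set the agent's expected payoff from Shirk equal to that from Comply:
  the agent's payoff to Shirk: p·0 + (1−p)·(-5) = 5p - 5
  the agent's payoff to Comply: p·(-1) + (1−p)·(-4) = 3p - 4
  5p - 5 = 3p - 4  ⇒  2p = 1  ⇒  p = 1/2.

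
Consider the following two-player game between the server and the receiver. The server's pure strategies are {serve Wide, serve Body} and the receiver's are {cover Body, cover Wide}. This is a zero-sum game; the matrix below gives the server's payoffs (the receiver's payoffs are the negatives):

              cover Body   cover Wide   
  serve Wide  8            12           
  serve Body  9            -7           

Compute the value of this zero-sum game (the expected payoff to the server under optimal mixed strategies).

For the server to be willing to mix, the server must be indifferent between serve Wide and serve Body, which pins down the receiver's mix.
  the server's payoff from serve Wide: q·8 + (1−q)·12 = -4q + 12
  the server's payoff from serve Body: q·9 + (1−q)·(-7) = 16q - 7
  -4q + 12 = 16q - 7  ⇒  -20q = -19  ⇒  q = 19/20.
The value is the server's expected payoff against this mix (using serve Wide): (19/20)·8 + (1/20)·12 = 41/5.

v = 41/5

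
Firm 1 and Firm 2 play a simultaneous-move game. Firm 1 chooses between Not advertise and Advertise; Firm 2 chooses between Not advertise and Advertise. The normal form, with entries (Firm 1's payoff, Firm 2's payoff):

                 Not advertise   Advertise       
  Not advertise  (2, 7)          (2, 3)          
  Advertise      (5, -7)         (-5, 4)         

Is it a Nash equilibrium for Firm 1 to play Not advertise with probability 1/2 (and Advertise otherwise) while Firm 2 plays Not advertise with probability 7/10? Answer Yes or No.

No

Given Firm 1's mix p = 1/2, Firm 2's payoff from Not advertise is 0 but from Advertise is 7/2. Firm 2 strictly prefers Advertise, so Firm 2 would not mix.
So the proposed profile is not a Nash equilibrium.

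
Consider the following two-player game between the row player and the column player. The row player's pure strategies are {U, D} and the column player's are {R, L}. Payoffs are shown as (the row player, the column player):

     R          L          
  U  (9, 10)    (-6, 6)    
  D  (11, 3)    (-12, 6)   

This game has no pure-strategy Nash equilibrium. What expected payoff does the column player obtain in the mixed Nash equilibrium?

6

The column player's indifference between R and L determines the row player's mixing probability p:
  the column player's payoff to R: p·10 + (1−p)·3 = 7p + 3
  the column player's payoff to L: p·6 + (1−p)·6 = 6
  7p + 3 = 6  ⇒  7p = 3  ⇒  p = 3/7.
At equilibrium the column player is indifferent across columns, so the column player's payoff equals the payoff from R: (3/7)·10 + (4/7)·3 = 6.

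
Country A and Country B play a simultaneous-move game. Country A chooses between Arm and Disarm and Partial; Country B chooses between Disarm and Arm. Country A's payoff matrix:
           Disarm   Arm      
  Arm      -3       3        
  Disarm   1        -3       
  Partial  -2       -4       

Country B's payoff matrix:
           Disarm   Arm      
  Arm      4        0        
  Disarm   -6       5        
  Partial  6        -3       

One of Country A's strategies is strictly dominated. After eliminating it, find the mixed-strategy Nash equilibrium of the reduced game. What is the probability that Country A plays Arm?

Country A's strategy Partial is strictly dominated by Disarm: 1 > -2 and -3 > -4. Eliminate Partial.
Country A's mix must leave Country B indifferent between Disarm and Arm.
  Country B's payoff to Disarm: p·4 + (1−p)·(-6) = 10p - 6
  Country B's payoff to Arm: p·0 + (1−p)·5 = -5p + 5
  10p - 6 = -5p + 5  ⇒  15p = 11  ⇒  p = 11/15.

p = 11/15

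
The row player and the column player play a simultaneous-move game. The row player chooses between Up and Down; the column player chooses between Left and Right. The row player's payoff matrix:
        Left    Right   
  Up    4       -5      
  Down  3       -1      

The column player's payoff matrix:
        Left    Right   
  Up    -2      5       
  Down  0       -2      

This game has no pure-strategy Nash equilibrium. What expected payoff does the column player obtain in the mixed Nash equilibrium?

In a mixed equilibrium the column player is indifferent between Left and Right; this condition fixes p.
  the column player's payoff from Left: p·(-2) + (1−p)·0 = -2p
  the column player's payoff from Right: p·5 + (1−p)·(-2) = 7p - 2
  -2p = 7p - 2  ⇒  -9p = -2  ⇒  p = 2/9.
At equilibrium the column player is indifferent across columns, so the column player's payoff equals the payoff from Left: (2/9)·(-2) + (7/9)·0 = -4/9.

-4/9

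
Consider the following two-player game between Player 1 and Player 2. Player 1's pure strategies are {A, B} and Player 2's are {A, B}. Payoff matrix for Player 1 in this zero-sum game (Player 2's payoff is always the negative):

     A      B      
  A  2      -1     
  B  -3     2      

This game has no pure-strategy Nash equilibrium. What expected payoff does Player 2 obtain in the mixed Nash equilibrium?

-1/8

Player 1's mix must leave Player 2 indifferent between A and B.
  Player 2's payoff from A: p·(-2) + (1−p)·3 = -5p + 3
  Player 2's payoff from B: p·1 + (1−p)·(-2) = 3p - 2
  -5p + 3 = 3p - 2  ⇒  -8p = -5  ⇒  p = 5/8.
At equilibrium Player 2 is indifferent across columns, so Player 2's payoff equals the payoff from A: (5/8)·(-2) + (3/8)·3 = -1/8.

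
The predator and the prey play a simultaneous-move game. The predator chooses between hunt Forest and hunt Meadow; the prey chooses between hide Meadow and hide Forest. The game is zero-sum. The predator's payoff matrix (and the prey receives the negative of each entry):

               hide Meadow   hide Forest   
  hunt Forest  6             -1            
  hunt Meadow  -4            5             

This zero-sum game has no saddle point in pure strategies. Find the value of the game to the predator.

In a mixed equilibrium the predator is indifferent between hunt Forest and hunt Meadow; this condition fixes q.
  the predator's payoff from hunt Forest: q·6 + (1−q)·(-1) = 7q - 1
  the predator's payoff from hunt Meadow: q·(-4) + (1−q)·5 = -9q + 5
  7q - 1 = -9q + 5  ⇒  16q = 6  ⇒  q = 3/8.
The value is the predator's expected payoff against this mix (using hunt Forest): (3/8)·6 + (5/8)·(-1) = 13/8.

v = 13/8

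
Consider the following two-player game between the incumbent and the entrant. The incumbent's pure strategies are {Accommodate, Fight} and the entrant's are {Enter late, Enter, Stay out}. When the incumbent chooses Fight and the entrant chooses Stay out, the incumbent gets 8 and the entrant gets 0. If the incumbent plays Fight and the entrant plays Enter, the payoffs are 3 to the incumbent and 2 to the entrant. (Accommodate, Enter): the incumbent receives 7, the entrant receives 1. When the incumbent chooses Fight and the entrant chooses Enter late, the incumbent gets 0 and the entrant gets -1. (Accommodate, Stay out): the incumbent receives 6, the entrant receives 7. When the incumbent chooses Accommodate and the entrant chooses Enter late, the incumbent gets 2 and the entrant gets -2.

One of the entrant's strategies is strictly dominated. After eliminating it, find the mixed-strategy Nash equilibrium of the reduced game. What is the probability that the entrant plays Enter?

The entrant's strategy Enter late is strictly dominated by Enter: 1 > -2 and 2 > -1. Eliminate Enter late.
Set the incumbent's expected payoff from Accommodate equal to that from Fight:
  the incumbent's payoff to Accommodate: q·7 + (1−q)·6 = q + 6
  the incumbent's payoff to Fight: q·3 + (1−q)·8 = -5q + 8
  q + 6 = -5q + 8  ⇒  6q = 2  ⇒  q = 1/3.

q = 1/3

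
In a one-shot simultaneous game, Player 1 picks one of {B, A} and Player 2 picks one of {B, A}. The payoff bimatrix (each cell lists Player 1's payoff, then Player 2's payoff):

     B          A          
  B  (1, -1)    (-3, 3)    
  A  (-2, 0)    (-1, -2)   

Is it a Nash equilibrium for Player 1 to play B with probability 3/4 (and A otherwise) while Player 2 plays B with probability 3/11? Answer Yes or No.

No

Given Player 1's mix p = 3/4, Player 2's payoff from B is -3/4 but from A is 7/4. Player 2 strictly prefers A, so Player 2 would not mix.
So the proposed profile is not a Nash equilibrium.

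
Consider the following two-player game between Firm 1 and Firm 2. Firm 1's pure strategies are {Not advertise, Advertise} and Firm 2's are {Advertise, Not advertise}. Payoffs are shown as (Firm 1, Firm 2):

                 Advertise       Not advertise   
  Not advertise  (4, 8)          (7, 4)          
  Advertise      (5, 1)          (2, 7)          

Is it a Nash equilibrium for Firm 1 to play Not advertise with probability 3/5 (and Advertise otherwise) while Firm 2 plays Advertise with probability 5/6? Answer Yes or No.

Check Firm 2's indifference given Firm 1's mix p = 3/5:
  payoff from Advertise = 26/5; payoff from Not advertise = 26/5 — equal.
Check Firm 1's indifference given Firm 2's mix q = 5/6:
  payoff from Not advertise = 9/2; payoff from Advertise = 9/2 — equal.
Both players are indifferent, so neither can profitably deviate.

Yes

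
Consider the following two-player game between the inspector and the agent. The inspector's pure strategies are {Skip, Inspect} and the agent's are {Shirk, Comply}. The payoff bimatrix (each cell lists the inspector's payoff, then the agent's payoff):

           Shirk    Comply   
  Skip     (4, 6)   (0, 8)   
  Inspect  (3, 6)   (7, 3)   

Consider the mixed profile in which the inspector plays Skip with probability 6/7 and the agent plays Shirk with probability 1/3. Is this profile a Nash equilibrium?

Given the inspector's mix p = 6/7, the agent's payoff from Shirk is 6 but from Comply is 51/7. The agent strictly prefers Comply, so the agent would not mix.
So the proposed profile is not a Nash equilibrium.

No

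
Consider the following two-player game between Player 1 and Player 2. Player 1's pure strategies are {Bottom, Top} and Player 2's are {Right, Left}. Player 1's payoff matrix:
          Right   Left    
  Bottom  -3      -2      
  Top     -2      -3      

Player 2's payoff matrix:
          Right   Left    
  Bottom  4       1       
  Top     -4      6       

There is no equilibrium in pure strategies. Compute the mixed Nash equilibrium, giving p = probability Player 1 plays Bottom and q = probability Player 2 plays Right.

Player 1's mix must leave Player 2 indifferent between Right and Left.
  Player 2's expected payoff from Right: p·4 + (1−p)·(-4) = 8p - 4
  Player 2's expected payoff from Left: p·1 + (1−p)·6 = -5p + 6
  8p - 4 = -5p + 6  ⇒  13p = 10  ⇒  p = 10/13.
Player 1's indifference between Bottom and Top determines Player 2's mixing probability q:
  Player 1's payoff from Bottom: q·(-3) + (1−q)·(-2) = -q - 2
  Player 1's payoff from Top: q·(-2) + (1−q)·(-3) = q - 3
  -q - 2 = q - 3  ⇒  -2q = -1  ⇒  q = 1/2.

p = 10/13, q = 1/2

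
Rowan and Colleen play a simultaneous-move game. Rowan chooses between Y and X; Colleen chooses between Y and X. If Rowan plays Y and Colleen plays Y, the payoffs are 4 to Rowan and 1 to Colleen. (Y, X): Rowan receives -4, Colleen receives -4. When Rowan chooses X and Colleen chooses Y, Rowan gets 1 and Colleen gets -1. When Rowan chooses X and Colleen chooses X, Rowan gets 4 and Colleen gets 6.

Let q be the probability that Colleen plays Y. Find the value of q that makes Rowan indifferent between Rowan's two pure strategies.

Set Rowan's expected payoff from Y equal to that from X:
  Rowan's expected payoff from Y: q·4 + (1−q)·(-4) = 8q - 4
  Rowan's expected payoff from X: q·1 + (1−q)·4 = -3q + 4
  8q - 4 = -3q + 4  ⇒  11q = 8  ⇒  q = 8/11.

q = 8/11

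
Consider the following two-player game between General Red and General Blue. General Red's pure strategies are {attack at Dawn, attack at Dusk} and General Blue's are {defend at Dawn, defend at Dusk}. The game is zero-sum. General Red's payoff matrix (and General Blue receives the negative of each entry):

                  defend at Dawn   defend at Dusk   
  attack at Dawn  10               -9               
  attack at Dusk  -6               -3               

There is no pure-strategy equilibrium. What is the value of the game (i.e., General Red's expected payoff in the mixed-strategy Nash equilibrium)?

v = -42/11

General Red's indifference between attack at Dawn and attack at Dusk determines General Blue's mixing probability q:
  General Red's expected payoff from attack at Dawn: q·10 + (1−q)·(-9) = 19q - 9
  General Red's expected payoff from attack at Dusk: q·(-6) + (1−q)·(-3) = -3q - 3
  19q - 9 = -3q - 3  ⇒  22q = 6  ⇒  q = 3/11.
The value is General Red's expected payoff against this mix (using attack at Dawn): (3/11)·10 + (8/11)·(-9) = -42/11.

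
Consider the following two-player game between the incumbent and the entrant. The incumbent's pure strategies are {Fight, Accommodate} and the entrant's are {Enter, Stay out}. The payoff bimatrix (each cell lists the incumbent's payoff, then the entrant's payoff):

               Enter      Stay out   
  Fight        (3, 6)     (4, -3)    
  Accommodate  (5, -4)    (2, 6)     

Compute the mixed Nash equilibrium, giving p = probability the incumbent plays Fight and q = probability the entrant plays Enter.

The entrant's indifference between Enter and Stay out determines the incumbent's mixing probability p:
  the entrant's payoff from Enter: p·6 + (1−p)·(-4) = 10p - 4
  the entrant's payoff from Stay out: p·(-3) + (1−p)·6 = -9p + 6
  10p - 4 = -9p + 6  ⇒  19p = 10  ⇒  p = 10/19.
The entrant's mix must leave the incumbent indifferent between Fight and Accommodate.
  the incumbent's payoff to Fight: q·3 + (1−q)·4 = -q + 4
  the incumbent's payoff to Accommodate: q·5 + (1−q)·2 = 3q + 2
  -q + 4 = 3q + 2  ⇒  -4q = -2  ⇒  q = 1/2.

p = 10/19, q = 1/2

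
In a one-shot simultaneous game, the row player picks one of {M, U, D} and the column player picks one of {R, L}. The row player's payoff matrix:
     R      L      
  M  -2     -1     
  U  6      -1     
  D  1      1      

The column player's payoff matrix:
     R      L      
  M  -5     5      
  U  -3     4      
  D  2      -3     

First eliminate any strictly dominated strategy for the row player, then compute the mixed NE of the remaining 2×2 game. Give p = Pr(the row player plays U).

p = 5/12

The row player's strategy M is strictly dominated by D: 1 > -2 and 1 > -1. Eliminate M.
Set the column player's expected payoff from R equal to that from L:
  the column player's payoff from R: p·(-3) + (1−p)·2 = -5p + 2
  the column player's payoff from L: p·4 + (1−p)·(-3) = 7p - 3
  -5p + 2 = 7p - 3  ⇒  -12p = -5  ⇒  p = 5/12.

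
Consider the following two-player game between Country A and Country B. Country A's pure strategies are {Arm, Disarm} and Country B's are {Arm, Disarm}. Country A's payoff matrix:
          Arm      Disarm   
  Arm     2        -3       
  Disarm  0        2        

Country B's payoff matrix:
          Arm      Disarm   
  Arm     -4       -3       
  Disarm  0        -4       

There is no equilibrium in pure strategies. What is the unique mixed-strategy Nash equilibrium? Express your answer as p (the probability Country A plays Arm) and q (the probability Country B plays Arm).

p = 4/5, q = 5/7

Set Country B's expected payoff from Arm equal to that from Disarm:
  Country B's expected payoff from Arm: p·(-4) + (1−p)·0 = -4p
  Country B's expected payoff from Disarm: p·(-3) + (1−p)·(-4) = p - 4
  -4p = p - 4  ⇒  -5p = -4  ⇒  p = 4/5.
Country A's indifference between Arm and Disarm determines Country B's mixing probability q:
  Country A's payoff from Arm: q·2 + (1−q)·(-3) = 5q - 3
  Country A's payoff from Disarm: q·0 + (1−q)·2 = -2q + 2
  5q - 3 = -2q + 2  ⇒  7q = 5  ⇒  q = 5/7.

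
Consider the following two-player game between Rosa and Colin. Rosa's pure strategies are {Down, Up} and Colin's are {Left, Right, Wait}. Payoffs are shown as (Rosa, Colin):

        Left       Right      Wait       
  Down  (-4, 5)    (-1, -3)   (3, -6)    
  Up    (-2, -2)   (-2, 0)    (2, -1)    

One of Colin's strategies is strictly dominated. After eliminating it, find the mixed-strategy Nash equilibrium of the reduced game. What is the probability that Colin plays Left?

Colin's strategy Wait is strictly dominated by Right: -3 > -6 and 0 > -1. Eliminate Wait.
For Rosa to be willing to mix, Rosa must be indifferent between Down and Up, which pins down Colin's mix.
  Rosa's payoff to Down: q·(-4) + (1−q)·(-1) = -3q - 1
  Rosa's payoff to Up: q·(-2) + (1−q)·(-2) = -2
  -3q - 1 = -2  ⇒  -3q = -1  ⇒  q = 1/3.

q = 1/3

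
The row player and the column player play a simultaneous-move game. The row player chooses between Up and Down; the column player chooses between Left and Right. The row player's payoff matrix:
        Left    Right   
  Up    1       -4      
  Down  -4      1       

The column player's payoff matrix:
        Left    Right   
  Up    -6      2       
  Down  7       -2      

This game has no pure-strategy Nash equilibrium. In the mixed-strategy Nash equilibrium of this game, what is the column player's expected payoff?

2/17

Set the column player's expected payoff from Left equal to that from Right:
  the column player's payoff to Left: p·(-6) + (1−p)·7 = -13p + 7
  the column player's payoff to Right: p·2 + (1−p)·(-2) = 4p - 2
  -13p + 7 = 4p - 2  ⇒  -17p = -9  ⇒  p = 9/17.
At equilibrium the column player is indifferent across columns, so the column player's payoff equals the payoff from Left: (9/17)·(-6) + (8/17)·7 = 2/17.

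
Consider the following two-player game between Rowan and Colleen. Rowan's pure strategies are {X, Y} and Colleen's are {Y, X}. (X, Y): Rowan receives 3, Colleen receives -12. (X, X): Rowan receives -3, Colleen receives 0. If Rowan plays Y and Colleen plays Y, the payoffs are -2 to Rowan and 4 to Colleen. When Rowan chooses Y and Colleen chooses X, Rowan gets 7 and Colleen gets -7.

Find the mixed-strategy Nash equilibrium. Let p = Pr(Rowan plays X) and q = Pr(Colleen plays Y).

p = 11/23, q = 2/3

In a mixed equilibrium Colleen is indifferent between Y and X; this condition fixes p.
  Colleen's payoff from Y: p·(-12) + (1−p)·4 = -16p + 4
  Colleen's payoff from X: p·0 + (1−p)·(-7) = 7p - 7
  -16p + 4 = 7p - 7  ⇒  -23p = -11  ⇒  p = 11/23.
Rowan's indifference between X and Y determines Colleen's mixing probability q:
  Rowan's payoff from X: q·3 + (1−q)·(-3) = 6q - 3
  Rowan's payoff from Y: q·(-2) + (1−q)·7 = -9q + 7
  6q - 3 = -9q + 7  ⇒  15q = 10  ⇒  q = 2/3.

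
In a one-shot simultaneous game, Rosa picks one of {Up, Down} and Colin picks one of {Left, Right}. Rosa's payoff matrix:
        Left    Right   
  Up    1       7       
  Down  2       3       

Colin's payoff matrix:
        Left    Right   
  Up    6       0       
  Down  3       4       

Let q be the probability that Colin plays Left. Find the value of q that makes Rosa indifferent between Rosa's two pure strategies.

For Rosa to be willing to mix, Rosa must be indifferent between Up and Down, which pins down Colin's mix.
  Rosa's expected payoff from Up: q·1 + (1−q)·7 = -6q + 7
  Rosa's expected payoff from Down: q·2 + (1−q)·3 = -q + 3
  -6q + 7 = -q + 3  ⇒  -5q = -4  ⇒  q = 4/5.

q = 4/5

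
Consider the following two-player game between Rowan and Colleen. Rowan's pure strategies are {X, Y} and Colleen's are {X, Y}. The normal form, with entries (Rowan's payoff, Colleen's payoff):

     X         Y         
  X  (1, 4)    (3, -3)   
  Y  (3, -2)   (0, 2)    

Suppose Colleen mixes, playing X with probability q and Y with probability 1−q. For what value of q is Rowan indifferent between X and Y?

q = 3/5

In a mixed equilibrium Rowan is indifferent between X and Y; this condition fixes q.
  Rowan's payoff to X: q·1 + (1−q)·3 = -2q + 3
  Rowan's payoff to Y: q·3 + (1−q)·0 = 3q
  -2q + 3 = 3q  ⇒  -5q = -3  ⇒  q = 3/5.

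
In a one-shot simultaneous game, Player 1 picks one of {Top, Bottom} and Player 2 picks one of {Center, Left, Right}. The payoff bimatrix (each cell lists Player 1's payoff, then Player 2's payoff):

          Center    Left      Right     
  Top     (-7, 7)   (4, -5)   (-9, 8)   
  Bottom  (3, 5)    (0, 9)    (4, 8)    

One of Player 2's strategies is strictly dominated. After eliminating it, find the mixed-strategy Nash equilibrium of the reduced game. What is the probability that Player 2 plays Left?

q = 13/17

Player 2's strategy Center is strictly dominated by Right: 8 > 7 and 8 > 5. Eliminate Center.
Player 1's indifference between Top and Bottom determines Player 2's mixing probability q:
  Player 1's payoff to Top: q·4 + (1−q)·(-9) = 13q - 9
  Player 1's payoff to Bottom: q·0 + (1−q)·4 = -4q + 4
  13q - 9 = -4q + 4  ⇒  17q = 13  ⇒  q = 13/17.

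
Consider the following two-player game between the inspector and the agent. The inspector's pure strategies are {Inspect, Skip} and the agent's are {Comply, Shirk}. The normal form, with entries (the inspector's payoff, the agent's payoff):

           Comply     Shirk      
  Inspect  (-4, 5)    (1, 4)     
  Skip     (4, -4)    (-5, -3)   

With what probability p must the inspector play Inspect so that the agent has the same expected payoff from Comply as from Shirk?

For the agent to be willing to mix, the agent must be indifferent between Comply and Shirk, which pins down the inspector's mix.
  the agent's payoff from Comply: p·5 + (1−p)·(-4) = 9p - 4
  the agent's payoff from Shirk: p·4 + (1−p)·(-3) = 7p - 3
  9p - 4 = 7p - 3  ⇒  2p = 1  ⇒  p = 1/2.

p = 1/2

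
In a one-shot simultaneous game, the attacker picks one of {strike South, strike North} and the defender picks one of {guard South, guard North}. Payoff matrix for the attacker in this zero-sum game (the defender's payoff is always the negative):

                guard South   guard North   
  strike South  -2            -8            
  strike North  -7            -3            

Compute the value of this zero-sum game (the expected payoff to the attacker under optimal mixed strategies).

In a mixed equilibrium the attacker is indifferent between strike South and strike North; this condition fixes q.
  the attacker's expected payoff from strike South: q·(-2) + (1−q)·(-8) = 6q - 8
  the attacker's expected payoff from strike North: q·(-7) + (1−q)·(-3) = -4q - 3
  6q - 8 = -4q - 3  ⇒  10q = 5  ⇒  q = 1/2.
The value is the attacker's expected payoff against this mix (using strike South): (1/2)·(-2) + (1/2)·(-8) = -5.

v = -5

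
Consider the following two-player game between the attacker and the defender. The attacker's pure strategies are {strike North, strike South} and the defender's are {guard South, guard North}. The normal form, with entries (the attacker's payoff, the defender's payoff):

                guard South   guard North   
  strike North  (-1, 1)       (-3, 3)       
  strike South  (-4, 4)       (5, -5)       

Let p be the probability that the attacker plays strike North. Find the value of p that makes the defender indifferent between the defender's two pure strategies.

p = 9/11

For the defender to be willing to mix, the defender must be indifferent between guard South and guard North, which pins down the attacker's mix.
  the defender's expected payoff from guard South: p·1 + (1−p)·4 = -3p + 4
  the defender's expected payoff from guard North: p·3 + (1−p)·(-5) = 8p - 5
  -3p + 4 = 8p - 5  ⇒  -11p = -9  ⇒  p = 9/11.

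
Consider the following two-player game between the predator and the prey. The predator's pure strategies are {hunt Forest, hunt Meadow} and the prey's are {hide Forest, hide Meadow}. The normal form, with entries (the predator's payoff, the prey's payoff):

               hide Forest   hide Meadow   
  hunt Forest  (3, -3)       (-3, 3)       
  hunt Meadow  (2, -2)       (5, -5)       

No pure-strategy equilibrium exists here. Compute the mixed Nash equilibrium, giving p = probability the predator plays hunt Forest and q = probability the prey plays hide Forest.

The predator's mix must leave the prey indifferent between hide Forest and hide Meadow.
  the prey's expected payoff from hide Forest: p·(-3) + (1−p)·(-2) = -p - 2
  the prey's expected payoff from hide Meadow: p·3 + (1−p)·(-5) = 8p - 5
  -p - 2 = 8p - 5  ⇒  -9p = -3  ⇒  p = 1/3.
Set the predator's expected payoff from hunt Forest equal to that from hunt Meadow:
  the predator's payoff from hunt Forest: q·3 + (1−q)·(-3) = 6q - 3
  the predator's payoff from hunt Meadow: q·2 + (1−q)·5 = -3q + 5
  6q - 3 = -3q + 5  ⇒  9q = 8  ⇒  q = 8/9.

p = 1/3, q = 8/9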